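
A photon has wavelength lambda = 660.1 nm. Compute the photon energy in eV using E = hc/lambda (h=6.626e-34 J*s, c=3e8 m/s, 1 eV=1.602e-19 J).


E = hc / lambda
= (6.626e-34)(3e8) / (660.1e-9)
= 1.9878e-25 / 6.6010e-07
= 3.0114e-19 J
Converting to eV: 3.0114e-19 / 1.602e-19
= 1.8798 eV

1.8798


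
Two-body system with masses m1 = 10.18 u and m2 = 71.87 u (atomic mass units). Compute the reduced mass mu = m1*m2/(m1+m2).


mu = m1 * m2 / (m1 + m2)
= 10.18 * 71.87 / (10.18 + 71.87)
= 731.6366 / 82.05
= 8.917 u

8.917


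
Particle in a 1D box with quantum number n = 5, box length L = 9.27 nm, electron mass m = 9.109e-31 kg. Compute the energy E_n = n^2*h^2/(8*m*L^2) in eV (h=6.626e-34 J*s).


E = n^2 * h^2 / (8 * m * L^2)
= 5^2 * (6.626e-34)^2 / (8 * 9.109e-31 * (9.27e-9)^2)
= 25 * 4.3904e-67 / (8 * 9.109e-31 * 8.5933e-17)
= 1.7528e-20 J
= 0.1094 eV

0.1094


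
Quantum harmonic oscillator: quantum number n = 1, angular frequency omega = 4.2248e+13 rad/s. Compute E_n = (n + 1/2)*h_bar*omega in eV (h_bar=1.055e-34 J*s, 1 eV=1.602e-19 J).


E = (n + 1/2) * h_bar * omega
= (1 + 0.5) * 1.055e-34 * 4.2248e+13
= 1.5 * 4.4572e-21
= 6.6857e-21 J
= 0.0417 eV

0.0417


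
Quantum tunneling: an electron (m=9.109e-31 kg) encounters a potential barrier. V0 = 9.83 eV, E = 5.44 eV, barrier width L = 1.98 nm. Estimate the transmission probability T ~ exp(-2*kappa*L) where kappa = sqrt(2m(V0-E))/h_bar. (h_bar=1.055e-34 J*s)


V0 - E = 4.39 eV = 7.0328e-19 J
kappa = sqrt(2 * m * (V0-E)) / h_bar
= sqrt(2 * 9.109e-31 * 7.0328e-19) / 1.055e-34
= 1.0729e+10 /m
2*kappa*L = 2 * 1.0729e+10 * 1.98e-9
= 42.4871
T = exp(-42.4871) = 3.532711e-19

3.532711e-19


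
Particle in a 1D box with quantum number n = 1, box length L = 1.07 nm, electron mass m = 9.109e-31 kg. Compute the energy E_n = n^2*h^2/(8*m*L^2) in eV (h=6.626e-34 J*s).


E = n^2 * h^2 / (8 * m * L^2)
= 1^2 * (6.626e-34)^2 / (8 * 9.109e-31 * (1.07e-9)^2)
= 1 * 4.3904e-67 / (8 * 9.109e-31 * 1.1449e-18)
= 5.2623e-20 J
= 0.3285 eV

0.3285


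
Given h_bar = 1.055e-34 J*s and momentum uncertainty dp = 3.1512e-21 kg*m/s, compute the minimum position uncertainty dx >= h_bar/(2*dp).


dx = h_bar / (2 * dp)
= 1.055e-34 / (2 * 3.1512e-21)
= 1.055e-34 / 6.3024e-21
= 1.6740e-14 m

1.6740e-14


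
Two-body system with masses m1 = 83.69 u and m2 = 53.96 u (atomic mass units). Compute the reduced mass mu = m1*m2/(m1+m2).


mu = m1 * m2 / (m1 + m2)
= 83.69 * 53.96 / (83.69 + 53.96)
= 4515.9124 / 137.65
= 32.8072 u

32.8072


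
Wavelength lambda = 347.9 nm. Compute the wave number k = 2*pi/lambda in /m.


k = 2 * pi / lambda
= 6.2832 / (347.9e-9)
= 6.2832 / 3.4790e-07
= 1.8060e+07 /m

1.8060e+07


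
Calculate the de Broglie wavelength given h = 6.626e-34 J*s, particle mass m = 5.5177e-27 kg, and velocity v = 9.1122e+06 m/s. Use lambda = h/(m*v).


lambda = h / (m * v)
= 6.626e-34 / (5.5177e-27 * 9.1122e+06)
= 6.626e-34 / 5.0278e-20
= 1.3179e-14 m

1.3179e-14


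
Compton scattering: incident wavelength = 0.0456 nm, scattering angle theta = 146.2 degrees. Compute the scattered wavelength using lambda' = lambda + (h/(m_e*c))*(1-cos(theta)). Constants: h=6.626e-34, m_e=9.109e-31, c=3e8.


Compton wavelength: h/(m_e*c) = 2.4247e-12 m
d_lambda = 2.4247e-12 * (1 - cos(146.2 deg))
= 2.4247e-12 * 1.830984
= 4.4396e-12 m = 0.00444 nm
lambda' = 0.0456 + 0.00444
= 0.05004 nm

0.05004


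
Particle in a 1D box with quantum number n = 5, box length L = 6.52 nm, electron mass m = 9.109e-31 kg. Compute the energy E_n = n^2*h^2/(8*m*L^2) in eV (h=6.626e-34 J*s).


E = n^2 * h^2 / (8 * m * L^2)
= 5^2 * (6.626e-34)^2 / (8 * 9.109e-31 * (6.52e-9)^2)
= 25 * 4.3904e-67 / (8 * 9.109e-31 * 4.2510e-17)
= 3.5431e-20 J
= 0.2212 eV

0.2212


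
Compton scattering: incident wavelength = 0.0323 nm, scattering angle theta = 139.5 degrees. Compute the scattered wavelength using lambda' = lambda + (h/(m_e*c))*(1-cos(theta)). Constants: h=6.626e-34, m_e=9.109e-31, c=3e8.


Compton wavelength: h/(m_e*c) = 2.4247e-12 m
d_lambda = 2.4247e-12 * (1 - cos(139.5 deg))
= 2.4247e-12 * 1.760406
= 4.2685e-12 m = 0.004268 nm
lambda' = 0.0323 + 0.004268
= 0.036568 nm

0.036568


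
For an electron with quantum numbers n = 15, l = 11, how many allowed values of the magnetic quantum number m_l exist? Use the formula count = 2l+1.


m_l ranges from -l to +l in integer steps
So m_l goes from -11 to +11
Count = 2l + 1 = 2*11 + 1
= 23

23


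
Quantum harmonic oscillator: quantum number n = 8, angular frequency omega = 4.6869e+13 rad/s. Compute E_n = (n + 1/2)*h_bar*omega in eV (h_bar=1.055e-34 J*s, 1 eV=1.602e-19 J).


E = (n + 1/2) * h_bar * omega
= (8 + 0.5) * 1.055e-34 * 4.6869e+13
= 8.5 * 4.9447e-21
= 4.2030e-20 J
= 0.2624 eV

0.2624


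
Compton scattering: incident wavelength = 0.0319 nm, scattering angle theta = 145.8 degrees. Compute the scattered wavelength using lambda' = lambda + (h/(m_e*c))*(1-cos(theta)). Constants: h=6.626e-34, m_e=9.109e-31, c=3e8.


Compton wavelength: h/(m_e*c) = 2.4247e-12 m
d_lambda = 2.4247e-12 * (1 - cos(145.8 deg))
= 2.4247e-12 * 1.827081
= 4.4301e-12 m = 0.00443 nm
lambda' = 0.0319 + 0.00443
= 0.03633 nm

0.03633


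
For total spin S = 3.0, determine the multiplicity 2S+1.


Spin multiplicity = 2S + 1
= 2 * 3.0 + 1
= 6.0 + 1
= 7

7


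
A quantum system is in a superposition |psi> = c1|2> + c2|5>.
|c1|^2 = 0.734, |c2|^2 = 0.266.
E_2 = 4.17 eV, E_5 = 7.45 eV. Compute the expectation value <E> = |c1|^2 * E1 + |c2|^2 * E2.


<E> = |c1|^2 * E1 + |c2|^2 * E2
= 0.734 * 4.17 + 0.266 * 7.45
= 3.0608 + 1.9817
= 5.0425 eV

5.0425


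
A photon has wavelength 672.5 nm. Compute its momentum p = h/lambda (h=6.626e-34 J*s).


p = h / lambda
= 6.626e-34 / (672.5e-9)
= 6.626e-34 / 6.7250e-07
= 9.8528e-28 kg*m/s

9.8528e-28


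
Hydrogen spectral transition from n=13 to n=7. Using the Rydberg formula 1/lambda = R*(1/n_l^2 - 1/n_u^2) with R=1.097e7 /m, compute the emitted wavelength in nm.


1/lambda = R * (1/n_l^2 - 1/n_u^2)
= 1.097e7 * (1/7^2 - 1/13^2)
= 1.097e7 * (0.020408 - 0.005917)
= 1.097e7 * 0.014491
= 1.5897e+05 /m
lambda = 1 / 1.5897e+05 = 6290.6411 nm

6290.6411


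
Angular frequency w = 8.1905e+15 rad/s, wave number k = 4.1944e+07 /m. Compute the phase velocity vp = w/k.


vp = w / k
= 8.1905e+15 / 4.1944e+07
= 1.9527e+08 m/s

1.9527e+08


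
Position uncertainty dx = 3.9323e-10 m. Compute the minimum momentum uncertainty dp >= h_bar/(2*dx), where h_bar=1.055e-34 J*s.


dp = h_bar / (2 * dx)
= 1.055e-34 / (2 * 3.9323e-10)
= 1.055e-34 / 7.8646e-10
= 1.3415e-25 kg*m/s

1.3415e-25


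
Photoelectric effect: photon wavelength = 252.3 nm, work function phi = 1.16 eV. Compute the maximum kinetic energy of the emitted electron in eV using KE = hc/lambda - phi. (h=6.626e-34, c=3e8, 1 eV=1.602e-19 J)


E_photon = hc / lambda
= (6.626e-34)(3e8) / (252.3e-9)
= 7.8787e-19 J
= 4.918 eV
KE = E_photon - phi
= 4.918 - 1.16
= 3.758 eV

3.758


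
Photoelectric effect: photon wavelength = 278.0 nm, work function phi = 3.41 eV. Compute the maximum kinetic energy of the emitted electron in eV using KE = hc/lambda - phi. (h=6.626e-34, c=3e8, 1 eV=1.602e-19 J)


E_photon = hc / lambda
= (6.626e-34)(3e8) / (278.0e-9)
= 7.1504e-19 J
= 4.4634 eV
KE = E_photon - phi
= 4.4634 - 3.41
= 1.0534 eV

1.0534


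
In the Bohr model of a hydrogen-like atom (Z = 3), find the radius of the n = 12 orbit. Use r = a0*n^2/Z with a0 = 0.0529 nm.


r = a0 * n^2 / Z
= 0.0529 * 12^2 / 3
= 0.0529 * 144 / 3
= 2.5392 nm

2.5392


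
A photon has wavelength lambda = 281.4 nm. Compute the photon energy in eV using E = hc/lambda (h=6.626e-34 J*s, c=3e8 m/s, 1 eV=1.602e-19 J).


E = hc / lambda
= (6.626e-34)(3e8) / (281.4e-9)
= 1.9878e-25 / 2.8140e-07
= 7.0640e-19 J
Converting to eV: 7.0640e-19 / 1.602e-19
= 4.4095 eV

4.4095


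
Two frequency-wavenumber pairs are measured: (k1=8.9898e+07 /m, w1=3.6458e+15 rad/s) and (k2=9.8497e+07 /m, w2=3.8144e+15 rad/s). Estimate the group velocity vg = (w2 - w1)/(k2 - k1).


vg = (w2 - w1) / (k2 - k1)
= (3.8144e+15 - 3.6458e+15) / (9.8497e+07 - 8.9898e+07)
= 1.6860e+14 / 8.5990e+06
= 1.9607e+07 m/s

1.9607e+07


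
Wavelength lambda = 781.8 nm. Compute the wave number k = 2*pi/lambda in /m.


k = 2 * pi / lambda
= 6.2832 / (781.8e-9)
= 6.2832 / 7.8180e-07
= 8.0368e+06 /m

8.0368e+06


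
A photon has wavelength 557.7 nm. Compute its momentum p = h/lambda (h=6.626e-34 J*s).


p = h / lambda
= 6.626e-34 / (557.7e-9)
= 6.626e-34 / 5.5770e-07
= 1.1881e-27 kg*m/s

1.1881e-27


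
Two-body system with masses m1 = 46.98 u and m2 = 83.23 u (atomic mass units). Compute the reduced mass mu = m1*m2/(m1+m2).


mu = m1 * m2 / (m1 + m2)
= 46.98 * 83.23 / (46.98 + 83.23)
= 3910.1454 / 130.21
= 30.0295 u

30.0295


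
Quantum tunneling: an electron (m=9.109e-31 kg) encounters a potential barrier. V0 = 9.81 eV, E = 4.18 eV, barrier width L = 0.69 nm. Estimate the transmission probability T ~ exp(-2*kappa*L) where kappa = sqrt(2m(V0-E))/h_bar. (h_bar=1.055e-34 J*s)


V0 - E = 5.63 eV = 9.0193e-19 J
kappa = sqrt(2 * m * (V0-E)) / h_bar
= sqrt(2 * 9.109e-31 * 9.0193e-19) / 1.055e-34
= 1.2150e+10 /m
2*kappa*L = 2 * 1.2150e+10 * 0.69e-9
= 16.7673
T = exp(-16.7673) = 5.224755e-08

5.224755e-08


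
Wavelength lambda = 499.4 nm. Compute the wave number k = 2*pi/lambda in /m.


k = 2 * pi / lambda
= 6.2832 / (499.4e-9)
= 6.2832 / 4.9940e-07
= 1.2581e+07 /m

1.2581e+07


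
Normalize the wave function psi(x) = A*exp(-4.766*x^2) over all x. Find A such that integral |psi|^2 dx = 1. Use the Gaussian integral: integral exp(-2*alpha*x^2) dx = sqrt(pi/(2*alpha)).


integral |psi|^2 dx = A^2 * sqrt(pi/(2*alpha)) = 1
A^2 = sqrt(2*alpha/pi)
= sqrt(2 * 4.766 / pi)
= 1.741875
A = sqrt(1.741875)
= 1.3198

1.3198


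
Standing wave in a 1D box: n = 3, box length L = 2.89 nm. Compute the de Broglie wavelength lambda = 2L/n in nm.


lambda = 2L / n
= 2 * 2.89 / 3
= 5.78 / 3
= 1.9267 nm

1.9267


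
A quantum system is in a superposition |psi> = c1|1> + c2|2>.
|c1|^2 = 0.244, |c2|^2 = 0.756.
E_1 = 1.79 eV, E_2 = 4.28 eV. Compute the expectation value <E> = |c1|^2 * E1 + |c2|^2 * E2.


<E> = |c1|^2 * E1 + |c2|^2 * E2
= 0.244 * 1.79 + 0.756 * 4.28
= 0.4368 + 3.2357
= 3.6724 eV

3.6724


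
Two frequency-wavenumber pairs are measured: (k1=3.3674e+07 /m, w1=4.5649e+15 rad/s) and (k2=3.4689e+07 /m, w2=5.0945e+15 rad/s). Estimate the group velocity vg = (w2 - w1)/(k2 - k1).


vg = (w2 - w1) / (k2 - k1)
= (5.0945e+15 - 4.5649e+15) / (3.4689e+07 - 3.3674e+07)
= 5.2960e+14 / 1.0150e+06
= 5.2177e+08 m/s

5.2177e+08


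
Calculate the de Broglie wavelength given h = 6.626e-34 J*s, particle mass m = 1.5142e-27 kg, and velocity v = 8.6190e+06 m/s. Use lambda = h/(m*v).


lambda = h / (m * v)
= 6.626e-34 / (1.5142e-27 * 8.6190e+06)
= 6.626e-34 / 1.3051e-20
= 5.0770e-14 m

5.0770e-14


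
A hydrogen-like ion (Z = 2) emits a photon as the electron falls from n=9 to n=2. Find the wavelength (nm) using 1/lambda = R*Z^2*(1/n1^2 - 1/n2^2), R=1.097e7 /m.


1/lambda = R * Z^2 * (1/n1^2 - 1/n2^2)
= 1.097e7 * 2^2 * (1/2^2 - 1/9^2)
= 1.097e7 * 4 * (0.25 - 0.012346)
= 1.0428e+07 /m
lambda = 1 / 1.0428e+07
= 95.8932 nm

95.8932


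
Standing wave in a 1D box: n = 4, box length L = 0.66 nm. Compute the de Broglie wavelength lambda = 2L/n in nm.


lambda = 2L / n
= 2 * 0.66 / 4
= 1.32 / 4
= 0.33 nm

0.33


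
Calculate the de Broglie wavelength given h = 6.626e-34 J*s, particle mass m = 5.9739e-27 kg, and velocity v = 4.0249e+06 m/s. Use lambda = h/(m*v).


lambda = h / (m * v)
= 6.626e-34 / (5.9739e-27 * 4.0249e+06)
= 6.626e-34 / 2.4044e-20
= 2.7557e-14 m

2.7557e-14


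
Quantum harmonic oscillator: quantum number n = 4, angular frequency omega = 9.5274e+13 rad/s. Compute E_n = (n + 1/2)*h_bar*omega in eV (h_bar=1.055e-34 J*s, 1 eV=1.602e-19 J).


E = (n + 1/2) * h_bar * omega
= (4 + 0.5) * 1.055e-34 * 9.5274e+13
= 4.5 * 1.0051e-20
= 4.5231e-20 J
= 0.2823 eV

0.2823


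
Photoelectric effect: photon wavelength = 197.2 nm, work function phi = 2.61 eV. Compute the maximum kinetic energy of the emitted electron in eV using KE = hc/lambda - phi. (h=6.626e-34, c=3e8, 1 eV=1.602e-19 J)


E_photon = hc / lambda
= (6.626e-34)(3e8) / (197.2e-9)
= 1.0080e-18 J
= 6.2922 eV
KE = E_photon - phi
= 6.2922 - 2.61
= 3.6822 eV

3.6822


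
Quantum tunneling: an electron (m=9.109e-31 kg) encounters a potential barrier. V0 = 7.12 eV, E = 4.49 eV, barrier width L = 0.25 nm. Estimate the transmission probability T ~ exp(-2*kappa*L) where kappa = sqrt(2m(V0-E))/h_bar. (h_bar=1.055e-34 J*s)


V0 - E = 2.63 eV = 4.2133e-19 J
kappa = sqrt(2 * m * (V0-E)) / h_bar
= sqrt(2 * 9.109e-31 * 4.2133e-19) / 1.055e-34
= 8.3044e+09 /m
2*kappa*L = 2 * 8.3044e+09 * 0.25e-9
= 4.1522
T = exp(-4.1522) = 1.572996e-02

1.572996e-02


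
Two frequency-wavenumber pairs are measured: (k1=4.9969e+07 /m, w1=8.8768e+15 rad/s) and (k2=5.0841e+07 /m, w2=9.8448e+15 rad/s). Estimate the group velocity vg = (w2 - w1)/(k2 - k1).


vg = (w2 - w1) / (k2 - k1)
= (9.8448e+15 - 8.8768e+15) / (5.0841e+07 - 4.9969e+07)
= 9.6800e+14 / 8.7200e+05
= 1.1101e+09 m/s

1.1101e+09


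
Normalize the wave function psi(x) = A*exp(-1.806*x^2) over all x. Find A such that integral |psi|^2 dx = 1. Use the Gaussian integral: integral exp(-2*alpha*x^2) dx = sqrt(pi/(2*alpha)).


integral |psi|^2 dx = A^2 * sqrt(pi/(2*alpha)) = 1
A^2 = sqrt(2*alpha/pi)
= sqrt(2 * 1.806 / pi)
= 1.072257
A = sqrt(1.072257)
= 1.0355

1.0355


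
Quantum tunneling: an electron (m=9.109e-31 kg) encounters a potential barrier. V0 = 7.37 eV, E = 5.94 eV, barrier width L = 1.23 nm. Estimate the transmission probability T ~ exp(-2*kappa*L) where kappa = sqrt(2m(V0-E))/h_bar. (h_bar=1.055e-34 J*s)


V0 - E = 1.43 eV = 2.2909e-19 J
kappa = sqrt(2 * m * (V0-E)) / h_bar
= sqrt(2 * 9.109e-31 * 2.2909e-19) / 1.055e-34
= 6.1235e+09 /m
2*kappa*L = 2 * 6.1235e+09 * 1.23e-9
= 15.0637
T = exp(-15.0637) = 2.870179e-07

2.870179e-07


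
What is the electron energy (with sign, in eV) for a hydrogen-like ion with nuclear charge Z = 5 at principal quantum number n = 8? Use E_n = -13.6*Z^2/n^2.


E_n = -13.6 * Z^2 / n^2
= -13.6 * 5^2 / 8^2
= -13.6 * 25 / 64
= -5.3125 eV

-5.3125


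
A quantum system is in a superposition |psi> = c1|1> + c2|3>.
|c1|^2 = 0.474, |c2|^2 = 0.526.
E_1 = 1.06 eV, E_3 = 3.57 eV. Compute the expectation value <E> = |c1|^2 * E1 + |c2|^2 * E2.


<E> = |c1|^2 * E1 + |c2|^2 * E2
= 0.474 * 1.06 + 0.526 * 3.57
= 0.5024 + 1.8778
= 2.3803 eV

2.3803


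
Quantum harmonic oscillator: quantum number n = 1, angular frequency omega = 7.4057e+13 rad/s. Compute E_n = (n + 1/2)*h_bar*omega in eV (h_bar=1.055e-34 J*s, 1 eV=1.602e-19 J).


E = (n + 1/2) * h_bar * omega
= (1 + 0.5) * 1.055e-34 * 7.4057e+13
= 1.5 * 7.8130e-21
= 1.1720e-20 J
= 0.0732 eV

0.0732


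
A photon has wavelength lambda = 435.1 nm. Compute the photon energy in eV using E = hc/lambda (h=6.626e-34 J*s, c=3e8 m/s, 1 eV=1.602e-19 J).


E = hc / lambda
= (6.626e-34)(3e8) / (435.1e-9)
= 1.9878e-25 / 4.3510e-07
= 4.5686e-19 J
Converting to eV: 4.5686e-19 / 1.602e-19
= 2.8518 eV

2.8518


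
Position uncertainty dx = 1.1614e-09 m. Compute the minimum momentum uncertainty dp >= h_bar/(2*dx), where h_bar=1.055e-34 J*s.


dp = h_bar / (2 * dx)
= 1.055e-34 / (2 * 1.1614e-09)
= 1.055e-34 / 2.3228e-09
= 4.5419e-26 kg*m/s

4.5419e-26


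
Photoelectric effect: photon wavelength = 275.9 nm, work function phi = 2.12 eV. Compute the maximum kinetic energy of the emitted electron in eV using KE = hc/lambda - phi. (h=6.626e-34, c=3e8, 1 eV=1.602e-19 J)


E_photon = hc / lambda
= (6.626e-34)(3e8) / (275.9e-9)
= 7.2048e-19 J
= 4.4974 eV
KE = E_photon - phi
= 4.4974 - 2.12
= 2.3774 eV

2.3774


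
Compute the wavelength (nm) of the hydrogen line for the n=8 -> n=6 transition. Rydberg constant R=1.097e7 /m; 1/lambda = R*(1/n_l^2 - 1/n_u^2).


1/lambda = R * (1/n_l^2 - 1/n_u^2)
= 1.097e7 * (1/6^2 - 1/8^2)
= 1.097e7 * (0.027778 - 0.015625)
= 1.097e7 * 0.012153
= 1.3332e+05 /m
lambda = 1 / 1.3332e+05 = 7500.9767 nm

7500.9767


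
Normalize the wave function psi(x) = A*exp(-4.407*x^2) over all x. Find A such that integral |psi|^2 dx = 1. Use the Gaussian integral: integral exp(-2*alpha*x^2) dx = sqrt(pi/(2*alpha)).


integral |psi|^2 dx = A^2 * sqrt(pi/(2*alpha)) = 1
A^2 = sqrt(2*alpha/pi)
= sqrt(2 * 4.407 / pi)
= 1.674988
A = sqrt(1.674988)
= 1.2942

1.2942


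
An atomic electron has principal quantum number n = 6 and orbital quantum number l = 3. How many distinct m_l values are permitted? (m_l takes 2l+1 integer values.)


m_l ranges from -l to +l in integer steps
So m_l goes from -3 to +3
Count = 2l + 1 = 2*3 + 1
= 7

7


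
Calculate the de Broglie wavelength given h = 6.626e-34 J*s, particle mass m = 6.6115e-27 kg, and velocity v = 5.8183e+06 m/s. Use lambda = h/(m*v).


lambda = h / (m * v)
= 6.626e-34 / (6.6115e-27 * 5.8183e+06)
= 6.626e-34 / 3.8468e-20
= 1.7225e-14 m

1.7225e-14


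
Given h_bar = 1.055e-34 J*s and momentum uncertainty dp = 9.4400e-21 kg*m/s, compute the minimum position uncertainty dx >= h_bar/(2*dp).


dx = h_bar / (2 * dp)
= 1.055e-34 / (2 * 9.4400e-21)
= 1.055e-34 / 1.8880e-20
= 5.5879e-15 m

5.5879e-15


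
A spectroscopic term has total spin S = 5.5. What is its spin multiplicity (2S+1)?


Spin multiplicity = 2S + 1
= 2 * 5.5 + 1
= 11.0 + 1
= 12

12


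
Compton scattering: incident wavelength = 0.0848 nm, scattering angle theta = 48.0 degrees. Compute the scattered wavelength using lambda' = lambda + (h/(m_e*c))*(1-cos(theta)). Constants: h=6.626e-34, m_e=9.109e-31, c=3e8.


Compton wavelength: h/(m_e*c) = 2.4247e-12 m
d_lambda = 2.4247e-12 * (1 - cos(48.0 deg))
= 2.4247e-12 * 0.330869
= 8.0226e-13 m = 0.000802 nm
lambda' = 0.0848 + 0.000802
= 0.085602 nm

0.085602


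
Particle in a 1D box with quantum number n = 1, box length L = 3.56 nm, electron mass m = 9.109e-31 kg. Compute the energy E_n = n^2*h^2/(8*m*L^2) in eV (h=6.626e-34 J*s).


E = n^2 * h^2 / (8 * m * L^2)
= 1^2 * (6.626e-34)^2 / (8 * 9.109e-31 * (3.56e-9)^2)
= 1 * 4.3904e-67 / (8 * 9.109e-31 * 1.2674e-17)
= 4.7538e-21 J
= 0.0297 eV

0.0297


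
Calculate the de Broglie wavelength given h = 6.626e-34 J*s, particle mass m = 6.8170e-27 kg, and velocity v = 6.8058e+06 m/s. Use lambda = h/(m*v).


lambda = h / (m * v)
= 6.626e-34 / (6.8170e-27 * 6.8058e+06)
= 6.626e-34 / 4.6395e-20
= 1.4282e-14 m

1.4282e-14


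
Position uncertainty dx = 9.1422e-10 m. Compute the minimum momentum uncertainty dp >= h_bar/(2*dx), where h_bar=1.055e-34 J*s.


dp = h_bar / (2 * dx)
= 1.055e-34 / (2 * 9.1422e-10)
= 1.055e-34 / 1.8284e-09
= 5.7699e-26 kg*m/s

5.7699e-26


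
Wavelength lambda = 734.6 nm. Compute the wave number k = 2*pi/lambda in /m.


k = 2 * pi / lambda
= 6.2832 / (734.6e-9)
= 6.2832 / 7.3460e-07
= 8.5532e+06 /m

8.5532e+06


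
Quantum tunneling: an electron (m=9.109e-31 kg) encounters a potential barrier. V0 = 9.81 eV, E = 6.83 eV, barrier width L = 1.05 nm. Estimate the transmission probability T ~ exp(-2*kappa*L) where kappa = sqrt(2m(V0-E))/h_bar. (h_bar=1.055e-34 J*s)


V0 - E = 2.98 eV = 4.7740e-19 J
kappa = sqrt(2 * m * (V0-E)) / h_bar
= sqrt(2 * 9.109e-31 * 4.7740e-19) / 1.055e-34
= 8.8397e+09 /m
2*kappa*L = 2 * 8.8397e+09 * 1.05e-9
= 18.5634
T = exp(-18.5634) = 8.670327e-09

8.670327e-09


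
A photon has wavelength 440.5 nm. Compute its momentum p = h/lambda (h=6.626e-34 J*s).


p = h / lambda
= 6.626e-34 / (440.5e-9)
= 6.626e-34 / 4.4050e-07
= 1.5042e-27 kg*m/s

1.5042e-27


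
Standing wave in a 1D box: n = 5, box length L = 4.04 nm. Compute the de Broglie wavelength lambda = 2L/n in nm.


lambda = 2L / n
= 2 * 4.04 / 5
= 8.08 / 5
= 1.616 nm

1.616


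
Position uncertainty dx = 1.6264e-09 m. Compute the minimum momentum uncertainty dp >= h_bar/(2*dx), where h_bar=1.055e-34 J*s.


dp = h_bar / (2 * dx)
= 1.055e-34 / (2 * 1.6264e-09)
= 1.055e-34 / 3.2528e-09
= 3.2434e-26 kg*m/s

3.2434e-26


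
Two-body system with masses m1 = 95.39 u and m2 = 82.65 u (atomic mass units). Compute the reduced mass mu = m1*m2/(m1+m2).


mu = m1 * m2 / (m1 + m2)
= 95.39 * 82.65 / (95.39 + 82.65)
= 7883.9835 / 178.04
= 44.2821 u

44.2821


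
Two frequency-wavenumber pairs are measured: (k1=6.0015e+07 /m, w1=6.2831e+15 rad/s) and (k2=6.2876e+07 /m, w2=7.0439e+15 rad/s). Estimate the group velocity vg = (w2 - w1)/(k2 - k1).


vg = (w2 - w1) / (k2 - k1)
= (7.0439e+15 - 6.2831e+15) / (6.2876e+07 - 6.0015e+07)
= 7.6080e+14 / 2.8610e+06
= 2.6592e+08 m/s

2.6592e+08


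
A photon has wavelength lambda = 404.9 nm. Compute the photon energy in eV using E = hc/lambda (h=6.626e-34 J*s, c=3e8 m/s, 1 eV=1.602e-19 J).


E = hc / lambda
= (6.626e-34)(3e8) / (404.9e-9)
= 1.9878e-25 / 4.0490e-07
= 4.9094e-19 J
Converting to eV: 4.9094e-19 / 1.602e-19
= 3.0645 eV

3.0645


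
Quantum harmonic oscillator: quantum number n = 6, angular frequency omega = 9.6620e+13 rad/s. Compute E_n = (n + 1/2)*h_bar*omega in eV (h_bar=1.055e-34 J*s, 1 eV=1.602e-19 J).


E = (n + 1/2) * h_bar * omega
= (6 + 0.5) * 1.055e-34 * 9.6620e+13
= 6.5 * 1.0193e-20
= 6.6257e-20 J
= 0.4136 eV

0.4136


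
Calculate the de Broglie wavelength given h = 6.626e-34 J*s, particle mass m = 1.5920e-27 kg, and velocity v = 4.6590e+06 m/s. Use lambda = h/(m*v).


lambda = h / (m * v)
= 6.626e-34 / (1.5920e-27 * 4.6590e+06)
= 6.626e-34 / 7.4171e-21
= 8.9334e-14 m

8.9334e-14


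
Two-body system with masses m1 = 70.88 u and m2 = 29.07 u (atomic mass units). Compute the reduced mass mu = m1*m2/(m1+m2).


mu = m1 * m2 / (m1 + m2)
= 70.88 * 29.07 / (70.88 + 29.07)
= 2060.4816 / 99.95
= 20.6151 u

20.6151


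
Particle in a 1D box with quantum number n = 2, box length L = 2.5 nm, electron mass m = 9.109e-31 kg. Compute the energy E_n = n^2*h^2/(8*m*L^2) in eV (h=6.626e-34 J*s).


E = n^2 * h^2 / (8 * m * L^2)
= 2^2 * (6.626e-34)^2 / (8 * 9.109e-31 * (2.5e-9)^2)
= 4 * 4.3904e-67 / (8 * 9.109e-31 * 6.2500e-18)
= 3.8559e-20 J
= 0.2407 eV

0.2407


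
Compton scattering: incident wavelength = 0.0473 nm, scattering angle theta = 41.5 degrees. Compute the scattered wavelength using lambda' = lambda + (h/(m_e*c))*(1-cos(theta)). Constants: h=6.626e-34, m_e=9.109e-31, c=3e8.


Compton wavelength: h/(m_e*c) = 2.4247e-12 m
d_lambda = 2.4247e-12 * (1 - cos(41.5 deg))
= 2.4247e-12 * 0.251044
= 6.0871e-13 m = 0.000609 nm
lambda' = 0.0473 + 0.000609
= 0.047909 nm

0.047909


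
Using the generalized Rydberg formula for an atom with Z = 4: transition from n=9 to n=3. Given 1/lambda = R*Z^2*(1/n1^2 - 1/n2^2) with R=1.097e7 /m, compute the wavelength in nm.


1/lambda = R * Z^2 * (1/n1^2 - 1/n2^2)
= 1.097e7 * 4^2 * (1/3^2 - 1/9^2)
= 1.097e7 * 16 * (0.111111 - 0.012346)
= 1.7335e+07 /m
lambda = 1 / 1.7335e+07
= 57.6857 nm

57.6857


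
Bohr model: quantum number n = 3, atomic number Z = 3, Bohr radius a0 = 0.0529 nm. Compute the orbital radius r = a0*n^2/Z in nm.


r = a0 * n^2 / Z
= 0.0529 * 3^2 / 3
= 0.0529 * 9 / 3
= 0.1587 nm

0.1587


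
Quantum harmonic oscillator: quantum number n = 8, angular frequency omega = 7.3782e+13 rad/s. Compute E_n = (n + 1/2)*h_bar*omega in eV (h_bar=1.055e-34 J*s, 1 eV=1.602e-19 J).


E = (n + 1/2) * h_bar * omega
= (8 + 0.5) * 1.055e-34 * 7.3782e+13
= 8.5 * 7.7840e-21
= 6.6164e-20 J
= 0.413 eV

0.413


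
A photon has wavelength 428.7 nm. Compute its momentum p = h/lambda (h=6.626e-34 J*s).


p = h / lambda
= 6.626e-34 / (428.7e-9)
= 6.626e-34 / 4.2870e-07
= 1.5456e-27 kg*m/s

1.5456e-27


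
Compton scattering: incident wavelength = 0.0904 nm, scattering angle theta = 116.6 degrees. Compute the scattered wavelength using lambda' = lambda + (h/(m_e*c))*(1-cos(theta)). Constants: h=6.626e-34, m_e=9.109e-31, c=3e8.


Compton wavelength: h/(m_e*c) = 2.4247e-12 m
d_lambda = 2.4247e-12 * (1 - cos(116.6 deg))
= 2.4247e-12 * 1.447759
= 3.5104e-12 m = 0.00351 nm
lambda' = 0.0904 + 0.00351
= 0.09391 nm

0.09391


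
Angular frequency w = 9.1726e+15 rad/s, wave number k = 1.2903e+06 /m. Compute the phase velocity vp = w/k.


vp = w / k
= 9.1726e+15 / 1.2903e+06
= 7.1089e+09 m/s

7.1089e+09


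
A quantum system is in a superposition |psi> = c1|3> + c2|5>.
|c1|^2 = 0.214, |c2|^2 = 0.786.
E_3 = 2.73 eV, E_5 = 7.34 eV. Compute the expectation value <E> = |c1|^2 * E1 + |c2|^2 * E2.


<E> = |c1|^2 * E1 + |c2|^2 * E2
= 0.214 * 2.73 + 0.786 * 7.34
= 0.5842 + 5.7692
= 6.3535 eV

6.3535


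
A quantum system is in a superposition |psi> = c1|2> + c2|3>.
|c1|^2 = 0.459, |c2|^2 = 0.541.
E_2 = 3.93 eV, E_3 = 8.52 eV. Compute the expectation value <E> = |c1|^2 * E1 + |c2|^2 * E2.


<E> = |c1|^2 * E1 + |c2|^2 * E2
= 0.459 * 3.93 + 0.541 * 8.52
= 1.8039 + 4.6093
= 6.4132 eV

6.4132


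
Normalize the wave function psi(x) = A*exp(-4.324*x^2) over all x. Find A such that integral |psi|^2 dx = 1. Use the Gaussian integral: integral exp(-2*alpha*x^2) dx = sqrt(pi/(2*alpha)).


integral |psi|^2 dx = A^2 * sqrt(pi/(2*alpha)) = 1
A^2 = sqrt(2*alpha/pi)
= sqrt(2 * 4.324 / pi)
= 1.65914
A = sqrt(1.65914)
= 1.2881

1.2881


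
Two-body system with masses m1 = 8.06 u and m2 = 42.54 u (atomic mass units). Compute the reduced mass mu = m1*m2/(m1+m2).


mu = m1 * m2 / (m1 + m2)
= 8.06 * 42.54 / (8.06 + 42.54)
= 342.8724 / 50.6
= 6.7761 u

6.7761


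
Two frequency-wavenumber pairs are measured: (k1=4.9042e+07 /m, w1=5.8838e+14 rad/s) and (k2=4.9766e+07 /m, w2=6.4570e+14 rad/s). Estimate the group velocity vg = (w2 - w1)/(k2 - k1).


vg = (w2 - w1) / (k2 - k1)
= (6.4570e+14 - 5.8838e+14) / (4.9766e+07 - 4.9042e+07)
= 5.7320e+13 / 7.2400e+05
= 7.9171e+07 m/s

7.9171e+07


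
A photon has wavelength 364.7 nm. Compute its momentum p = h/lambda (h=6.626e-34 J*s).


p = h / lambda
= 6.626e-34 / (364.7e-9)
= 6.626e-34 / 3.6470e-07
= 1.8168e-27 kg*m/s

1.8168e-27


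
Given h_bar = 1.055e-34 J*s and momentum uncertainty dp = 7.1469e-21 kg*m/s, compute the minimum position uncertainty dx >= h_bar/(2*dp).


dx = h_bar / (2 * dp)
= 1.055e-34 / (2 * 7.1469e-21)
= 1.055e-34 / 1.4294e-20
= 7.3808e-15 m

7.3808e-15


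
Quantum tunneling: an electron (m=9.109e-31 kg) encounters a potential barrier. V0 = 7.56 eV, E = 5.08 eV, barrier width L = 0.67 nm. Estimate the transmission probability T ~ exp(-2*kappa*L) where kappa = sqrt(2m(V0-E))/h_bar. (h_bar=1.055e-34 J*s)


V0 - E = 2.48 eV = 3.9730e-19 J
kappa = sqrt(2 * m * (V0-E)) / h_bar
= sqrt(2 * 9.109e-31 * 3.9730e-19) / 1.055e-34
= 8.0641e+09 /m
2*kappa*L = 2 * 8.0641e+09 * 0.67e-9
= 10.8059
T = exp(-10.8059) = 2.028009e-05

2.028009e-05


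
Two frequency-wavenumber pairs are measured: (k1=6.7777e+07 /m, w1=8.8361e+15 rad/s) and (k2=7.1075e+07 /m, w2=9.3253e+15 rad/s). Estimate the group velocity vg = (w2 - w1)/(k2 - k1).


vg = (w2 - w1) / (k2 - k1)
= (9.3253e+15 - 8.8361e+15) / (7.1075e+07 - 6.7777e+07)
= 4.8920e+14 / 3.2980e+06
= 1.4833e+08 m/s

1.4833e+08


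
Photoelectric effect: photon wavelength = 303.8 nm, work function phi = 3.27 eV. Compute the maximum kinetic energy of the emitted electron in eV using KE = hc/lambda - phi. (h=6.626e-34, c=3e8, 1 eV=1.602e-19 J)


E_photon = hc / lambda
= (6.626e-34)(3e8) / (303.8e-9)
= 6.5431e-19 J
= 4.0843 eV
KE = E_photon - phi
= 4.0843 - 3.27
= 0.8143 eV

0.8143


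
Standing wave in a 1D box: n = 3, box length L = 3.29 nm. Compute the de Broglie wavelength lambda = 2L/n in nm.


lambda = 2L / n
= 2 * 3.29 / 3
= 6.58 / 3
= 2.1933 nm

2.1933


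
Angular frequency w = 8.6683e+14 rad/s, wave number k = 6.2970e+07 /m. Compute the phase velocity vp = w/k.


vp = w / k
= 8.6683e+14 / 6.2970e+07
= 1.3766e+07 m/s

1.3766e+07


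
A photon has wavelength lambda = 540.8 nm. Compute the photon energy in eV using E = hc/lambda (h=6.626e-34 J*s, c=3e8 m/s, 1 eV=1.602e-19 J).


E = hc / lambda
= (6.626e-34)(3e8) / (540.8e-9)
= 1.9878e-25 / 5.4080e-07
= 3.6757e-19 J
Converting to eV: 3.6757e-19 / 1.602e-19
= 2.2944 eV

2.2944


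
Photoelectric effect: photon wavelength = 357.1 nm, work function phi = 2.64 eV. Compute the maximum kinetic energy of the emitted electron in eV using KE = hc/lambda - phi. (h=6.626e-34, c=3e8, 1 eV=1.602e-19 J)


E_photon = hc / lambda
= (6.626e-34)(3e8) / (357.1e-9)
= 5.5665e-19 J
= 3.4747 eV
KE = E_photon - phi
= 3.4747 - 2.64
= 0.8347 eV

0.8347


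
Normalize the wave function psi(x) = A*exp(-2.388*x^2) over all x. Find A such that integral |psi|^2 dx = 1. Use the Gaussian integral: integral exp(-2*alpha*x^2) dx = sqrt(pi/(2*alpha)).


integral |psi|^2 dx = A^2 * sqrt(pi/(2*alpha)) = 1
A^2 = sqrt(2*alpha/pi)
= sqrt(2 * 2.388 / pi)
= 1.232983
A = sqrt(1.232983)
= 1.1104

1.1104


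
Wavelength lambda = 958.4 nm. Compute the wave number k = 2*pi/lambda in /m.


k = 2 * pi / lambda
= 6.2832 / (958.4e-9)
= 6.2832 / 9.5840e-07
= 6.5559e+06 /m

6.5559e+06


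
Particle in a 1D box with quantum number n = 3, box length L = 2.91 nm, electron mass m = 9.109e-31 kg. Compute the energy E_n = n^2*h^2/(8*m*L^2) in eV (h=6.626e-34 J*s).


E = n^2 * h^2 / (8 * m * L^2)
= 3^2 * (6.626e-34)^2 / (8 * 9.109e-31 * (2.91e-9)^2)
= 9 * 4.3904e-67 / (8 * 9.109e-31 * 8.4681e-18)
= 6.4032e-20 J
= 0.3997 eV

0.3997


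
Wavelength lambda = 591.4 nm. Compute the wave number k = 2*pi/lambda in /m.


k = 2 * pi / lambda
= 6.2832 / (591.4e-9)
= 6.2832 / 5.9140e-07
= 1.0624e+07 /m

1.0624e+07


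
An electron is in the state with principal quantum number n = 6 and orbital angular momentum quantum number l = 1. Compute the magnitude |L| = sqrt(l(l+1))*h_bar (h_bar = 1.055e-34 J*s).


L = sqrt(l*(l+1)) * h_bar
= sqrt(1 * 2) * 1.055e-34
= sqrt(2) * 1.055e-34
= 1.4142 * 1.055e-34
= 1.4920e-34 J*s

1.4920e-34


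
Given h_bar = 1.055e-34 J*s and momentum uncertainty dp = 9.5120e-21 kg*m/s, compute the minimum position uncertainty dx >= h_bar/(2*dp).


dx = h_bar / (2 * dp)
= 1.055e-34 / (2 * 9.5120e-21)
= 1.055e-34 / 1.9024e-20
= 5.5456e-15 m

5.5456e-15


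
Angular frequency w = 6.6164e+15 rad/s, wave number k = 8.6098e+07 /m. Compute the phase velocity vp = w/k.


vp = w / k
= 6.6164e+15 / 8.6098e+07
= 7.6847e+07 m/s

7.6847e+07


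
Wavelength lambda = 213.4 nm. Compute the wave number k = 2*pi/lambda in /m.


k = 2 * pi / lambda
= 6.2832 / (213.4e-9)
= 6.2832 / 2.1340e-07
= 2.9443e+07 /m

2.9443e+07


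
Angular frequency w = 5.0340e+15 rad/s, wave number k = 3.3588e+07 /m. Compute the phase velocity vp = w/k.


vp = w / k
= 5.0340e+15 / 3.3588e+07
= 1.4987e+08 m/s

1.4987e+08


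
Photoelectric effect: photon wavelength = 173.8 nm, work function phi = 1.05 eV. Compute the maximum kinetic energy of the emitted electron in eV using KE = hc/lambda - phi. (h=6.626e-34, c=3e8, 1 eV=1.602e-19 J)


E_photon = hc / lambda
= (6.626e-34)(3e8) / (173.8e-9)
= 1.1437e-18 J
= 7.1394 eV
KE = E_photon - phi
= 7.1394 - 1.05
= 6.0894 eV

6.0894


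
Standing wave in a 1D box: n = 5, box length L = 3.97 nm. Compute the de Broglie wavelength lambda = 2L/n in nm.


lambda = 2L / n
= 2 * 3.97 / 5
= 7.94 / 5
= 1.588 nm

1.588


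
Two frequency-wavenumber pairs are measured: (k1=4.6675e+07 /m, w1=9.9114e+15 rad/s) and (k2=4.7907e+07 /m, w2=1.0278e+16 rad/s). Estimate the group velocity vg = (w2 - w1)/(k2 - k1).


vg = (w2 - w1) / (k2 - k1)
= (1.0278e+16 - 9.9114e+15) / (4.7907e+07 - 4.6675e+07)
= 3.6660e+14 / 1.2320e+06
= 2.9756e+08 m/s

2.9756e+08


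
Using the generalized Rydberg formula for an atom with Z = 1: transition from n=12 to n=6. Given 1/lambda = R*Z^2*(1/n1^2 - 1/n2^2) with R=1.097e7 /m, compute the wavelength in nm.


1/lambda = R * Z^2 * (1/n1^2 - 1/n2^2)
= 1.097e7 * 1^2 * (1/6^2 - 1/12^2)
= 1.097e7 * 1 * (0.027778 - 0.006944)
= 2.2854e+05 /m
lambda = 1 / 2.2854e+05
= 4375.5697 nm

4375.5697


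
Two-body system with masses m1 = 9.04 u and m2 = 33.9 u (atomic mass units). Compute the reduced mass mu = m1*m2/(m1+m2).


mu = m1 * m2 / (m1 + m2)
= 9.04 * 33.9 / (9.04 + 33.9)
= 306.456 / 42.94
= 7.1368 u

7.1368


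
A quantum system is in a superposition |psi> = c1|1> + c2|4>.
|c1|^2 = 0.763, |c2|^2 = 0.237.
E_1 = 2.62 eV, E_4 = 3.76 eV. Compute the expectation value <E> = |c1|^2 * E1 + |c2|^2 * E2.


<E> = |c1|^2 * E1 + |c2|^2 * E2
= 0.763 * 2.62 + 0.237 * 3.76
= 1.9991 + 0.8911
= 2.8902 eV

2.8902


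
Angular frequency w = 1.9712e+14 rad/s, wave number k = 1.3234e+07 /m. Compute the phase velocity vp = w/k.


vp = w / k
= 1.9712e+14 / 1.3234e+07
= 1.4895e+07 m/s

1.4895e+07


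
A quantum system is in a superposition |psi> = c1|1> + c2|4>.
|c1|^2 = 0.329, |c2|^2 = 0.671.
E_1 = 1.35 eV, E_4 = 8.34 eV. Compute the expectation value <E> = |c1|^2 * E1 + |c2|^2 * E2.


<E> = |c1|^2 * E1 + |c2|^2 * E2
= 0.329 * 1.35 + 0.671 * 8.34
= 0.4442 + 5.5961
= 6.0403 eV

6.0403


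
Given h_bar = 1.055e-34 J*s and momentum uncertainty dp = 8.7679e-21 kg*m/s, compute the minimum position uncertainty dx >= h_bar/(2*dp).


dx = h_bar / (2 * dp)
= 1.055e-34 / (2 * 8.7679e-21)
= 1.055e-34 / 1.7536e-20
= 6.0163e-15 m

6.0163e-15


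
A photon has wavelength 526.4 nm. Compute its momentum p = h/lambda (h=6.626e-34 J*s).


p = h / lambda
= 6.626e-34 / (526.4e-9)
= 6.626e-34 / 5.2640e-07
= 1.2587e-27 kg*m/s

1.2587e-27


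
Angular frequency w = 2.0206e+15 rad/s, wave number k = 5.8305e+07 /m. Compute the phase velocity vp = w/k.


vp = w / k
= 2.0206e+15 / 5.8305e+07
= 3.4656e+07 m/s

3.4656e+07


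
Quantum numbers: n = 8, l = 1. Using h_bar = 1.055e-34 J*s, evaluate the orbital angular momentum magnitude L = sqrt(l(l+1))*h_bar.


L = sqrt(l*(l+1)) * h_bar
= sqrt(1 * 2) * 1.055e-34
= sqrt(2) * 1.055e-34
= 1.4142 * 1.055e-34
= 1.4920e-34 J*s

1.4920e-34


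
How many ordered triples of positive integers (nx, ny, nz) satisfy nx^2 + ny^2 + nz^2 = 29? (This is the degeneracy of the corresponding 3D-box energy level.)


Enumerate all (nx, ny, nz) with nx^2 + ny^2 + nz^2 = 29:
(2,3,4)
(2,4,3)
(3,2,4)
(3,4,2)
(4,2,3)
(4,3,2)
Total degeneracy = 6

6


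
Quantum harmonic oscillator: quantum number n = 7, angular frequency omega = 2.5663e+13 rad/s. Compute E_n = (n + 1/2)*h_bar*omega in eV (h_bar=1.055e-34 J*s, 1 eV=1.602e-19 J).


E = (n + 1/2) * h_bar * omega
= (7 + 0.5) * 1.055e-34 * 2.5663e+13
= 7.5 * 2.7074e-21
= 2.0306e-20 J
= 0.1268 eV

0.1268


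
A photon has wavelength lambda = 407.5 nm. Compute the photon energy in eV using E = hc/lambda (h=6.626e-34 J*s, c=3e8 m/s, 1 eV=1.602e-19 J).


E = hc / lambda
= (6.626e-34)(3e8) / (407.5e-9)
= 1.9878e-25 / 4.0750e-07
= 4.8780e-19 J
Converting to eV: 4.8780e-19 / 1.602e-19
= 3.045 eV

3.045


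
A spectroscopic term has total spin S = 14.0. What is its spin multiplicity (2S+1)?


Spin multiplicity = 2S + 1
= 2 * 14.0 + 1
= 28.0 + 1
= 29

29


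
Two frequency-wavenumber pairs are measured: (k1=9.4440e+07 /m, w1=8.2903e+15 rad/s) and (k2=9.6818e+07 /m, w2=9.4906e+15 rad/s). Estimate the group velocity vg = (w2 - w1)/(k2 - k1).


vg = (w2 - w1) / (k2 - k1)
= (9.4906e+15 - 8.2903e+15) / (9.6818e+07 - 9.4440e+07)
= 1.2003e+15 / 2.3780e+06
= 5.0475e+08 m/s

5.0475e+08


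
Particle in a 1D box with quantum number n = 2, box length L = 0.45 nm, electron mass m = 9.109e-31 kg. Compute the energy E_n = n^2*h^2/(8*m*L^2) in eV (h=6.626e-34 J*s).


E = n^2 * h^2 / (8 * m * L^2)
= 2^2 * (6.626e-34)^2 / (8 * 9.109e-31 * (0.45e-9)^2)
= 4 * 4.3904e-67 / (8 * 9.109e-31 * 2.0250e-19)
= 1.1901e-18 J
= 7.4287 eV

7.4287


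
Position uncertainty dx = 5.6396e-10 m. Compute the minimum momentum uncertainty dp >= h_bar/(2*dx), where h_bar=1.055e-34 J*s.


dp = h_bar / (2 * dx)
= 1.055e-34 / (2 * 5.6396e-10)
= 1.055e-34 / 1.1279e-09
= 9.3535e-26 kg*m/s

9.3535e-26


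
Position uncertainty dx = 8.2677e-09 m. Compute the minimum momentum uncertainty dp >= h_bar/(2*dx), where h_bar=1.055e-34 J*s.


dp = h_bar / (2 * dx)
= 1.055e-34 / (2 * 8.2677e-09)
= 1.055e-34 / 1.6535e-08
= 6.3803e-27 kg*m/s

6.3803e-27


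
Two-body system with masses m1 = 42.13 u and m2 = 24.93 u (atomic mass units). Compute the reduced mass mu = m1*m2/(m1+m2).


mu = m1 * m2 / (m1 + m2)
= 42.13 * 24.93 / (42.13 + 24.93)
= 1050.3009 / 67.06
= 15.6621 u

15.6621


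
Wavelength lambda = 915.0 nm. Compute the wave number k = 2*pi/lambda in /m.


k = 2 * pi / lambda
= 6.2832 / (915.0e-9)
= 6.2832 / 9.1500e-07
= 6.8669e+06 /m

6.8669e+06


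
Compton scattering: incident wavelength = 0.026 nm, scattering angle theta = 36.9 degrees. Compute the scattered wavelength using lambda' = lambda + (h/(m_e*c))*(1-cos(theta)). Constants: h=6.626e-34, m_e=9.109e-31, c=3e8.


Compton wavelength: h/(m_e*c) = 2.4247e-12 m
d_lambda = 2.4247e-12 * (1 - cos(36.9 deg))
= 2.4247e-12 * 0.200315
= 4.8571e-13 m = 0.000486 nm
lambda' = 0.026 + 0.000486
= 0.026486 nm

0.026486


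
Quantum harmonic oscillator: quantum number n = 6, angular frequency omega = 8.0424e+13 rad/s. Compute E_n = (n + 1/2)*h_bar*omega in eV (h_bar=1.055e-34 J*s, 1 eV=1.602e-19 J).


E = (n + 1/2) * h_bar * omega
= (6 + 0.5) * 1.055e-34 * 8.0424e+13
= 6.5 * 8.4847e-21
= 5.5151e-20 J
= 0.3443 eV

0.3443


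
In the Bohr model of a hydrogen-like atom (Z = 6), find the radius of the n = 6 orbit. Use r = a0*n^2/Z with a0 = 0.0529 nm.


r = a0 * n^2 / Z
= 0.0529 * 6^2 / 6
= 0.0529 * 36 / 6
= 0.3174 nm

0.3174


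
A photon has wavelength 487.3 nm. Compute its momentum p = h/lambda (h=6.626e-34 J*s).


p = h / lambda
= 6.626e-34 / (487.3e-9)
= 6.626e-34 / 4.8730e-07
= 1.3597e-27 kg*m/s

1.3597e-27


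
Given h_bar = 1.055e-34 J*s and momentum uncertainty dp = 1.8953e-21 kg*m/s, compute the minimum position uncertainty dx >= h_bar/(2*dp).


dx = h_bar / (2 * dp)
= 1.055e-34 / (2 * 1.8953e-21)
= 1.055e-34 / 3.7906e-21
= 2.7832e-14 m

2.7832e-14


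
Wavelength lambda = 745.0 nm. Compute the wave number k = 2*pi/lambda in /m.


k = 2 * pi / lambda
= 6.2832 / (745.0e-9)
= 6.2832 / 7.4500e-07
= 8.4338e+06 /m

8.4338e+06


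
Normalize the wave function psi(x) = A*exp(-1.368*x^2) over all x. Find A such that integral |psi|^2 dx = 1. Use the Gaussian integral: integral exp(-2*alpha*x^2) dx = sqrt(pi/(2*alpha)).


integral |psi|^2 dx = A^2 * sqrt(pi/(2*alpha)) = 1
A^2 = sqrt(2*alpha/pi)
= sqrt(2 * 1.368 / pi)
= 0.933218
A = sqrt(0.933218)
= 0.966

0.966


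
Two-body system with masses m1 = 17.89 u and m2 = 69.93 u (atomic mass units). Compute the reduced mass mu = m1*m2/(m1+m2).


mu = m1 * m2 / (m1 + m2)
= 17.89 * 69.93 / (17.89 + 69.93)
= 1251.0477 / 87.82
= 14.2456 u

14.2456


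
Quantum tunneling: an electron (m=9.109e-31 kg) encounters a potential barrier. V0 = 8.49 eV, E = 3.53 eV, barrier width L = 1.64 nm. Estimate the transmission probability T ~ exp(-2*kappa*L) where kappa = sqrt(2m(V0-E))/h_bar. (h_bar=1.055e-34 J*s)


V0 - E = 4.96 eV = 7.9459e-19 J
kappa = sqrt(2 * m * (V0-E)) / h_bar
= sqrt(2 * 9.109e-31 * 7.9459e-19) / 1.055e-34
= 1.1404e+10 /m
2*kappa*L = 2 * 1.1404e+10 * 1.64e-9
= 37.4062
T = exp(-37.4062) = 5.684404e-17

5.684404e-17


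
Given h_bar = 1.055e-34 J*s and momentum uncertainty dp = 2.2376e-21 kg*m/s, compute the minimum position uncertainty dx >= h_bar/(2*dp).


dx = h_bar / (2 * dp)
= 1.055e-34 / (2 * 2.2376e-21)
= 1.055e-34 / 4.4752e-21
= 2.3574e-14 m

2.3574e-14


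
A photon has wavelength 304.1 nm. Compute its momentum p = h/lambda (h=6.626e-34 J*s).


p = h / lambda
= 6.626e-34 / (304.1e-9)
= 6.626e-34 / 3.0410e-07
= 2.1789e-27 kg*m/s

2.1789e-27


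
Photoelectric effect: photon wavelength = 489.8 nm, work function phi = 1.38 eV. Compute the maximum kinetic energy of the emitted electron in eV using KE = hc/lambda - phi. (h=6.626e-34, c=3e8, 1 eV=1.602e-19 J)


E_photon = hc / lambda
= (6.626e-34)(3e8) / (489.8e-9)
= 4.0584e-19 J
= 2.5333 eV
KE = E_photon - phi
= 2.5333 - 1.38
= 1.1533 eV

1.1533
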